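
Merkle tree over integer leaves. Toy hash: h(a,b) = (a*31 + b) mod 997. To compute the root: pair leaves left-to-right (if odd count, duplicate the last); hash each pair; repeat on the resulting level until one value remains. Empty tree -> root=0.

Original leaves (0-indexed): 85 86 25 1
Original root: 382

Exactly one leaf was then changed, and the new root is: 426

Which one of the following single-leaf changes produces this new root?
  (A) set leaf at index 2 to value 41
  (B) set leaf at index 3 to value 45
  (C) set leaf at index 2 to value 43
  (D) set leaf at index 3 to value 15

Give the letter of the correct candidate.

Original leaves: [85, 86, 25, 1]
Target new root: 426
Try each candidate change and compute the resulting root:
Candidate A: set leaf[2] = 41 -> leaves = [85, 86, 41, 1]
  L0: [85, 86, 41, 1]
  L1: h(85,86)=(85*31+86)%997=727 h(41,1)=(41*31+1)%997=275 -> [727, 275]
  L2: h(727,275)=(727*31+275)%997=878 -> [878]
  root = 878 != target 426
Candidate B: set leaf[3] = 45 -> leaves = [85, 86, 25, 45]
  L0: [85, 86, 25, 45]
  L1: h(85,86)=(85*31+86)%997=727 h(25,45)=(25*31+45)%997=820 -> [727, 820]
  L2: h(727,820)=(727*31+820)%997=426 -> [426]
  root = 426 == target 426  ** MATCH **
Candidate C: set leaf[2] = 43 -> leaves = [85, 86, 43, 1]
  L0: [85, 86, 43, 1]
  L1: h(85,86)=(85*31+86)%997=727 h(43,1)=(43*31+1)%997=337 -> [727, 337]
  L2: h(727,337)=(727*31+337)%997=940 -> [940]
  root = 940 != target 426
Candidate D: set leaf[3] = 15 -> leaves = [85, 86, 25, 15]
  L0: [85, 86, 25, 15]
  L1: h(85,86)=(85*31+86)%997=727 h(25,15)=(25*31+15)%997=790 -> [727, 790]
  L2: h(727,790)=(727*31+790)%997=396 -> [396]
  root = 396 != target 426
Candidate B produces the target root.

Answer: B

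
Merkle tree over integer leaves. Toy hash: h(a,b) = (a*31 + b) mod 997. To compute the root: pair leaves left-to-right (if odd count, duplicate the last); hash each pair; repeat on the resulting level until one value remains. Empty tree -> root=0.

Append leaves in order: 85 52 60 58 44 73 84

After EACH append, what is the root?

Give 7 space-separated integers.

After append 85 (leaves=[85]):
  L0: [85]
  root=85
After append 52 (leaves=[85, 52]):
  L0: [85, 52]
  L1: h(85,52)=(85*31+52)%997=693 -> [693]
  root=693
After append 60 (leaves=[85, 52, 60]):
  L0: [85, 52, 60]
  L1: h(85,52)=(85*31+52)%997=693 h(60,60)=(60*31+60)%997=923 -> [693, 923]
  L2: h(693,923)=(693*31+923)%997=472 -> [472]
  root=472
After append 58 (leaves=[85, 52, 60, 58]):
  L0: [85, 52, 60, 58]
  L1: h(85,52)=(85*31+52)%997=693 h(60,58)=(60*31+58)%997=921 -> [693, 921]
  L2: h(693,921)=(693*31+921)%997=470 -> [470]
  root=470
After append 44 (leaves=[85, 52, 60, 58, 44]):
  L0: [85, 52, 60, 58, 44]
  L1: h(85,52)=(85*31+52)%997=693 h(60,58)=(60*31+58)%997=921 h(44,44)=(44*31+44)%997=411 -> [693, 921, 411]
  L2: h(693,921)=(693*31+921)%997=470 h(411,411)=(411*31+411)%997=191 -> [470, 191]
  L3: h(470,191)=(470*31+191)%997=803 -> [803]
  root=803
After append 73 (leaves=[85, 52, 60, 58, 44, 73]):
  L0: [85, 52, 60, 58, 44, 73]
  L1: h(85,52)=(85*31+52)%997=693 h(60,58)=(60*31+58)%997=921 h(44,73)=(44*31+73)%997=440 -> [693, 921, 440]
  L2: h(693,921)=(693*31+921)%997=470 h(440,440)=(440*31+440)%997=122 -> [470, 122]
  L3: h(470,122)=(470*31+122)%997=734 -> [734]
  root=734
After append 84 (leaves=[85, 52, 60, 58, 44, 73, 84]):
  L0: [85, 52, 60, 58, 44, 73, 84]
  L1: h(85,52)=(85*31+52)%997=693 h(60,58)=(60*31+58)%997=921 h(44,73)=(44*31+73)%997=440 h(84,84)=(84*31+84)%997=694 -> [693, 921, 440, 694]
  L2: h(693,921)=(693*31+921)%997=470 h(440,694)=(440*31+694)%997=376 -> [470, 376]
  L3: h(470,376)=(470*31+376)%997=988 -> [988]
  root=988

Answer: 85 693 472 470 803 734 988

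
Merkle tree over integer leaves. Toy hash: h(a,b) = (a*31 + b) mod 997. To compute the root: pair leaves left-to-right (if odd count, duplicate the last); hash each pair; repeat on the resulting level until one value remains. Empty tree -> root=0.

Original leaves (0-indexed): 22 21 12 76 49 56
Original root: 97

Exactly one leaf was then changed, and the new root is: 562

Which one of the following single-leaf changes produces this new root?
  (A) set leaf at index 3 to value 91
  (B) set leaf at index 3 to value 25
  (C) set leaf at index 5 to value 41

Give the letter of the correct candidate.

Answer: A

Derivation:
Original leaves: [22, 21, 12, 76, 49, 56]
Target new root: 562
Try each candidate change and compute the resulting root:
Candidate A: set leaf[3] = 91 -> leaves = [22, 21, 12, 91, 49, 56]
  L0: [22, 21, 12, 91, 49, 56]
  L1: h(22,21)=(22*31+21)%997=703 h(12,91)=(12*31+91)%997=463 h(49,56)=(49*31+56)%997=578 -> [703, 463, 578]
  L2: h(703,463)=(703*31+463)%997=322 h(578,578)=(578*31+578)%997=550 -> [322, 550]
  L3: h(322,550)=(322*31+550)%997=562 -> [562]
  root = 562 == target 562  ** MATCH **
Candidate B: set leaf[3] = 25 -> leaves = [22, 21, 12, 25, 49, 56]
  L0: [22, 21, 12, 25, 49, 56]
  L1: h(22,21)=(22*31+21)%997=703 h(12,25)=(12*31+25)%997=397 h(49,56)=(49*31+56)%997=578 -> [703, 397, 578]
  L2: h(703,397)=(703*31+397)%997=256 h(578,578)=(578*31+578)%997=550 -> [256, 550]
  L3: h(256,550)=(256*31+550)%997=510 -> [510]
  root = 510 != target 562
Candidate C: set leaf[5] = 41 -> leaves = [22, 21, 12, 76, 49, 41]
  L0: [22, 21, 12, 76, 49, 41]
  L1: h(22,21)=(22*31+21)%997=703 h(12,76)=(12*31+76)%997=448 h(49,41)=(49*31+41)%997=563 -> [703, 448, 563]
  L2: h(703,448)=(703*31+448)%997=307 h(563,563)=(563*31+563)%997=70 -> [307, 70]
  L3: h(307,70)=(307*31+70)%997=614 -> [614]
  root = 614 != target 562
Candidate A produces the target root.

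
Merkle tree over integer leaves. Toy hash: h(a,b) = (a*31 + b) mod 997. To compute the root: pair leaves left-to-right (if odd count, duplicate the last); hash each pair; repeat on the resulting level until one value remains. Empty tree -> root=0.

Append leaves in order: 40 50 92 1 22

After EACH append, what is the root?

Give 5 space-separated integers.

After append 40 (leaves=[40]):
  L0: [40]
  root=40
After append 50 (leaves=[40, 50]):
  L0: [40, 50]
  L1: h(40,50)=(40*31+50)%997=293 -> [293]
  root=293
After append 92 (leaves=[40, 50, 92]):
  L0: [40, 50, 92]
  L1: h(40,50)=(40*31+50)%997=293 h(92,92)=(92*31+92)%997=950 -> [293, 950]
  L2: h(293,950)=(293*31+950)%997=63 -> [63]
  root=63
After append 1 (leaves=[40, 50, 92, 1]):
  L0: [40, 50, 92, 1]
  L1: h(40,50)=(40*31+50)%997=293 h(92,1)=(92*31+1)%997=859 -> [293, 859]
  L2: h(293,859)=(293*31+859)%997=969 -> [969]
  root=969
After append 22 (leaves=[40, 50, 92, 1, 22]):
  L0: [40, 50, 92, 1, 22]
  L1: h(40,50)=(40*31+50)%997=293 h(92,1)=(92*31+1)%997=859 h(22,22)=(22*31+22)%997=704 -> [293, 859, 704]
  L2: h(293,859)=(293*31+859)%997=969 h(704,704)=(704*31+704)%997=594 -> [969, 594]
  L3: h(969,594)=(969*31+594)%997=723 -> [723]
  root=723

Answer: 40 293 63 969 723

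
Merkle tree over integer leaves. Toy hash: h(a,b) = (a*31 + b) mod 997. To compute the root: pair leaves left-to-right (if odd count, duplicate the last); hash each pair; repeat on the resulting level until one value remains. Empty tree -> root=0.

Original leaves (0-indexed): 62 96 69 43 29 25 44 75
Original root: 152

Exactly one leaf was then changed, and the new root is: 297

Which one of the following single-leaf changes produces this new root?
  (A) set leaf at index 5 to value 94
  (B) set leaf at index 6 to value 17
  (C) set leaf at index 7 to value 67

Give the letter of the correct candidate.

Answer: A

Derivation:
Original leaves: [62, 96, 69, 43, 29, 25, 44, 75]
Target new root: 297
Try each candidate change and compute the resulting root:
Candidate A: set leaf[5] = 94 -> leaves = [62, 96, 69, 43, 29, 94, 44, 75]
  L0: [62, 96, 69, 43, 29, 94, 44, 75]
  L1: h(62,96)=(62*31+96)%997=24 h(69,43)=(69*31+43)%997=188 h(29,94)=(29*31+94)%997=993 h(44,75)=(44*31+75)%997=442 -> [24, 188, 993, 442]
  L2: h(24,188)=(24*31+188)%997=932 h(993,442)=(993*31+442)%997=318 -> [932, 318]
  L3: h(932,318)=(932*31+318)%997=297 -> [297]
  root = 297 == target 297  ** MATCH **
Candidate B: set leaf[6] = 17 -> leaves = [62, 96, 69, 43, 29, 25, 17, 75]
  L0: [62, 96, 69, 43, 29, 25, 17, 75]
  L1: h(62,96)=(62*31+96)%997=24 h(69,43)=(69*31+43)%997=188 h(29,25)=(29*31+25)%997=924 h(17,75)=(17*31+75)%997=602 -> [24, 188, 924, 602]
  L2: h(24,188)=(24*31+188)%997=932 h(924,602)=(924*31+602)%997=333 -> [932, 333]
  L3: h(932,333)=(932*31+333)%997=312 -> [312]
  root = 312 != target 297
Candidate C: set leaf[7] = 67 -> leaves = [62, 96, 69, 43, 29, 25, 44, 67]
  L0: [62, 96, 69, 43, 29, 25, 44, 67]
  L1: h(62,96)=(62*31+96)%997=24 h(69,43)=(69*31+43)%997=188 h(29,25)=(29*31+25)%997=924 h(44,67)=(44*31+67)%997=434 -> [24, 188, 924, 434]
  L2: h(24,188)=(24*31+188)%997=932 h(924,434)=(924*31+434)%997=165 -> [932, 165]
  L3: h(932,165)=(932*31+165)%997=144 -> [144]
  root = 144 != target 297
Candidate A produces the target root.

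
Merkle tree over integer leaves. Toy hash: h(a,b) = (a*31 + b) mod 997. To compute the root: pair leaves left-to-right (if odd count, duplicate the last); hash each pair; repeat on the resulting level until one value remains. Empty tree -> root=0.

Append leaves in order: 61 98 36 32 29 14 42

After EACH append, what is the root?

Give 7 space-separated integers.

After append 61 (leaves=[61]):
  L0: [61]
  root=61
After append 98 (leaves=[61, 98]):
  L0: [61, 98]
  L1: h(61,98)=(61*31+98)%997=992 -> [992]
  root=992
After append 36 (leaves=[61, 98, 36]):
  L0: [61, 98, 36]
  L1: h(61,98)=(61*31+98)%997=992 h(36,36)=(36*31+36)%997=155 -> [992, 155]
  L2: h(992,155)=(992*31+155)%997=0 -> [0]
  root=0
After append 32 (leaves=[61, 98, 36, 32]):
  L0: [61, 98, 36, 32]
  L1: h(61,98)=(61*31+98)%997=992 h(36,32)=(36*31+32)%997=151 -> [992, 151]
  L2: h(992,151)=(992*31+151)%997=993 -> [993]
  root=993
After append 29 (leaves=[61, 98, 36, 32, 29]):
  L0: [61, 98, 36, 32, 29]
  L1: h(61,98)=(61*31+98)%997=992 h(36,32)=(36*31+32)%997=151 h(29,29)=(29*31+29)%997=928 -> [992, 151, 928]
  L2: h(992,151)=(992*31+151)%997=993 h(928,928)=(928*31+928)%997=783 -> [993, 783]
  L3: h(993,783)=(993*31+783)%997=659 -> [659]
  root=659
After append 14 (leaves=[61, 98, 36, 32, 29, 14]):
  L0: [61, 98, 36, 32, 29, 14]
  L1: h(61,98)=(61*31+98)%997=992 h(36,32)=(36*31+32)%997=151 h(29,14)=(29*31+14)%997=913 -> [992, 151, 913]
  L2: h(992,151)=(992*31+151)%997=993 h(913,913)=(913*31+913)%997=303 -> [993, 303]
  L3: h(993,303)=(993*31+303)%997=179 -> [179]
  root=179
After append 42 (leaves=[61, 98, 36, 32, 29, 14, 42]):
  L0: [61, 98, 36, 32, 29, 14, 42]
  L1: h(61,98)=(61*31+98)%997=992 h(36,32)=(36*31+32)%997=151 h(29,14)=(29*31+14)%997=913 h(42,42)=(42*31+42)%997=347 -> [992, 151, 913, 347]
  L2: h(992,151)=(992*31+151)%997=993 h(913,347)=(913*31+347)%997=734 -> [993, 734]
  L3: h(993,734)=(993*31+734)%997=610 -> [610]
  root=610

Answer: 61 992 0 993 659 179 610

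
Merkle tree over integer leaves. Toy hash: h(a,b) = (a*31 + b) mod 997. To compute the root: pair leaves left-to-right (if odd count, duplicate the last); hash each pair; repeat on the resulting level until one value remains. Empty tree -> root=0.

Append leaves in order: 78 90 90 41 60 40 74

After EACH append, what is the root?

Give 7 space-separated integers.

After append 78 (leaves=[78]):
  L0: [78]
  root=78
After append 90 (leaves=[78, 90]):
  L0: [78, 90]
  L1: h(78,90)=(78*31+90)%997=514 -> [514]
  root=514
After append 90 (leaves=[78, 90, 90]):
  L0: [78, 90, 90]
  L1: h(78,90)=(78*31+90)%997=514 h(90,90)=(90*31+90)%997=886 -> [514, 886]
  L2: h(514,886)=(514*31+886)%997=868 -> [868]
  root=868
After append 41 (leaves=[78, 90, 90, 41]):
  L0: [78, 90, 90, 41]
  L1: h(78,90)=(78*31+90)%997=514 h(90,41)=(90*31+41)%997=837 -> [514, 837]
  L2: h(514,837)=(514*31+837)%997=819 -> [819]
  root=819
After append 60 (leaves=[78, 90, 90, 41, 60]):
  L0: [78, 90, 90, 41, 60]
  L1: h(78,90)=(78*31+90)%997=514 h(90,41)=(90*31+41)%997=837 h(60,60)=(60*31+60)%997=923 -> [514, 837, 923]
  L2: h(514,837)=(514*31+837)%997=819 h(923,923)=(923*31+923)%997=623 -> [819, 623]
  L3: h(819,623)=(819*31+623)%997=90 -> [90]
  root=90
After append 40 (leaves=[78, 90, 90, 41, 60, 40]):
  L0: [78, 90, 90, 41, 60, 40]
  L1: h(78,90)=(78*31+90)%997=514 h(90,41)=(90*31+41)%997=837 h(60,40)=(60*31+40)%997=903 -> [514, 837, 903]
  L2: h(514,837)=(514*31+837)%997=819 h(903,903)=(903*31+903)%997=980 -> [819, 980]
  L3: h(819,980)=(819*31+980)%997=447 -> [447]
  root=447
After append 74 (leaves=[78, 90, 90, 41, 60, 40, 74]):
  L0: [78, 90, 90, 41, 60, 40, 74]
  L1: h(78,90)=(78*31+90)%997=514 h(90,41)=(90*31+41)%997=837 h(60,40)=(60*31+40)%997=903 h(74,74)=(74*31+74)%997=374 -> [514, 837, 903, 374]
  L2: h(514,837)=(514*31+837)%997=819 h(903,374)=(903*31+374)%997=451 -> [819, 451]
  L3: h(819,451)=(819*31+451)%997=915 -> [915]
  root=915

Answer: 78 514 868 819 90 447 915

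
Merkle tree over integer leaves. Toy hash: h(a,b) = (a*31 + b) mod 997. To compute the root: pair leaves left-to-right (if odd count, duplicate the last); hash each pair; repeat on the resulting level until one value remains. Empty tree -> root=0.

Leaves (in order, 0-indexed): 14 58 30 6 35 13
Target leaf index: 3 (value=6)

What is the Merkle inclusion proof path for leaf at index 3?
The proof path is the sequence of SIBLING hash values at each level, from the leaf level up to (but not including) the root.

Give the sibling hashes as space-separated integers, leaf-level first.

Answer: 30 492 241

Derivation:
L0 (leaves): [14, 58, 30, 6, 35, 13], target index=3
L1: h(14,58)=(14*31+58)%997=492 [pair 0] h(30,6)=(30*31+6)%997=936 [pair 1] h(35,13)=(35*31+13)%997=101 [pair 2] -> [492, 936, 101]
  Sibling for proof at L0: 30
L2: h(492,936)=(492*31+936)%997=236 [pair 0] h(101,101)=(101*31+101)%997=241 [pair 1] -> [236, 241]
  Sibling for proof at L1: 492
L3: h(236,241)=(236*31+241)%997=578 [pair 0] -> [578]
  Sibling for proof at L2: 241
Root: 578
Proof path (sibling hashes from leaf to root): [30, 492, 241]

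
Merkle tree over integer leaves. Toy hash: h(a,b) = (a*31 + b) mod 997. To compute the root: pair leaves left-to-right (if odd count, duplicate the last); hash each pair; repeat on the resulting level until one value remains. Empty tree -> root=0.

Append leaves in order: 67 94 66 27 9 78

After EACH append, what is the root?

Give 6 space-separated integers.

Answer: 67 177 620 581 308 522

Derivation:
After append 67 (leaves=[67]):
  L0: [67]
  root=67
After append 94 (leaves=[67, 94]):
  L0: [67, 94]
  L1: h(67,94)=(67*31+94)%997=177 -> [177]
  root=177
After append 66 (leaves=[67, 94, 66]):
  L0: [67, 94, 66]
  L1: h(67,94)=(67*31+94)%997=177 h(66,66)=(66*31+66)%997=118 -> [177, 118]
  L2: h(177,118)=(177*31+118)%997=620 -> [620]
  root=620
After append 27 (leaves=[67, 94, 66, 27]):
  L0: [67, 94, 66, 27]
  L1: h(67,94)=(67*31+94)%997=177 h(66,27)=(66*31+27)%997=79 -> [177, 79]
  L2: h(177,79)=(177*31+79)%997=581 -> [581]
  root=581
After append 9 (leaves=[67, 94, 66, 27, 9]):
  L0: [67, 94, 66, 27, 9]
  L1: h(67,94)=(67*31+94)%997=177 h(66,27)=(66*31+27)%997=79 h(9,9)=(9*31+9)%997=288 -> [177, 79, 288]
  L2: h(177,79)=(177*31+79)%997=581 h(288,288)=(288*31+288)%997=243 -> [581, 243]
  L3: h(581,243)=(581*31+243)%997=308 -> [308]
  root=308
After append 78 (leaves=[67, 94, 66, 27, 9, 78]):
  L0: [67, 94, 66, 27, 9, 78]
  L1: h(67,94)=(67*31+94)%997=177 h(66,27)=(66*31+27)%997=79 h(9,78)=(9*31+78)%997=357 -> [177, 79, 357]
  L2: h(177,79)=(177*31+79)%997=581 h(357,357)=(357*31+357)%997=457 -> [581, 457]
  L3: h(581,457)=(581*31+457)%997=522 -> [522]
  root=522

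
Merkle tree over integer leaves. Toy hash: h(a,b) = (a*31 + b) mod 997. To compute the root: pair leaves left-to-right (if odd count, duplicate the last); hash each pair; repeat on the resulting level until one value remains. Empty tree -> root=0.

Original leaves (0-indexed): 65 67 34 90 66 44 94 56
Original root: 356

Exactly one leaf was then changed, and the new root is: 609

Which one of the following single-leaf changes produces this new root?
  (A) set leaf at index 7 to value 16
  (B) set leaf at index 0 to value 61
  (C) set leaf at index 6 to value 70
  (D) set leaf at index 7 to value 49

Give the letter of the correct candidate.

Answer: C

Derivation:
Original leaves: [65, 67, 34, 90, 66, 44, 94, 56]
Target new root: 609
Try each candidate change and compute the resulting root:
Candidate A: set leaf[7] = 16 -> leaves = [65, 67, 34, 90, 66, 44, 94, 16]
  L0: [65, 67, 34, 90, 66, 44, 94, 16]
  L1: h(65,67)=(65*31+67)%997=88 h(34,90)=(34*31+90)%997=147 h(66,44)=(66*31+44)%997=96 h(94,16)=(94*31+16)%997=936 -> [88, 147, 96, 936]
  L2: h(88,147)=(88*31+147)%997=881 h(96,936)=(96*31+936)%997=921 -> [881, 921]
  L3: h(881,921)=(881*31+921)%997=316 -> [316]
  root = 316 != target 609
Candidate B: set leaf[0] = 61 -> leaves = [61, 67, 34, 90, 66, 44, 94, 56]
  L0: [61, 67, 34, 90, 66, 44, 94, 56]
  L1: h(61,67)=(61*31+67)%997=961 h(34,90)=(34*31+90)%997=147 h(66,44)=(66*31+44)%997=96 h(94,56)=(94*31+56)%997=976 -> [961, 147, 96, 976]
  L2: h(961,147)=(961*31+147)%997=28 h(96,976)=(96*31+976)%997=961 -> [28, 961]
  L3: h(28,961)=(28*31+961)%997=832 -> [832]
  root = 832 != target 609
Candidate C: set leaf[6] = 70 -> leaves = [65, 67, 34, 90, 66, 44, 70, 56]
  L0: [65, 67, 34, 90, 66, 44, 70, 56]
  L1: h(65,67)=(65*31+67)%997=88 h(34,90)=(34*31+90)%997=147 h(66,44)=(66*31+44)%997=96 h(70,56)=(70*31+56)%997=232 -> [88, 147, 96, 232]
  L2: h(88,147)=(88*31+147)%997=881 h(96,232)=(96*31+232)%997=217 -> [881, 217]
  L3: h(881,217)=(881*31+217)%997=609 -> [609]
  root = 609 == target 609  ** MATCH **
Candidate D: set leaf[7] = 49 -> leaves = [65, 67, 34, 90, 66, 44, 94, 49]
  L0: [65, 67, 34, 90, 66, 44, 94, 49]
  L1: h(65,67)=(65*31+67)%997=88 h(34,90)=(34*31+90)%997=147 h(66,44)=(66*31+44)%997=96 h(94,49)=(94*31+49)%997=969 -> [88, 147, 96, 969]
  L2: h(88,147)=(88*31+147)%997=881 h(96,969)=(96*31+969)%997=954 -> [881, 954]
  L3: h(881,954)=(881*31+954)%997=349 -> [349]
  root = 349 != target 609
Candidate C produces the target root.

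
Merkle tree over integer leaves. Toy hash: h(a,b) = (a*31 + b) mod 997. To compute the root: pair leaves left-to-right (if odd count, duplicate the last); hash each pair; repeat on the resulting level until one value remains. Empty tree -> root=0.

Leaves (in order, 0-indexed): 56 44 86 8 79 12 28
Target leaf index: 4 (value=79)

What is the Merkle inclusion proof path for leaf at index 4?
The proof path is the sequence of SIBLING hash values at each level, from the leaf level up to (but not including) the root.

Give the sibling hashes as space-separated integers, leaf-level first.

Answer: 12 896 28

Derivation:
L0 (leaves): [56, 44, 86, 8, 79, 12, 28], target index=4
L1: h(56,44)=(56*31+44)%997=783 [pair 0] h(86,8)=(86*31+8)%997=680 [pair 1] h(79,12)=(79*31+12)%997=467 [pair 2] h(28,28)=(28*31+28)%997=896 [pair 3] -> [783, 680, 467, 896]
  Sibling for proof at L0: 12
L2: h(783,680)=(783*31+680)%997=28 [pair 0] h(467,896)=(467*31+896)%997=418 [pair 1] -> [28, 418]
  Sibling for proof at L1: 896
L3: h(28,418)=(28*31+418)%997=289 [pair 0] -> [289]
  Sibling for proof at L2: 28
Root: 289
Proof path (sibling hashes from leaf to root): [12, 896, 28]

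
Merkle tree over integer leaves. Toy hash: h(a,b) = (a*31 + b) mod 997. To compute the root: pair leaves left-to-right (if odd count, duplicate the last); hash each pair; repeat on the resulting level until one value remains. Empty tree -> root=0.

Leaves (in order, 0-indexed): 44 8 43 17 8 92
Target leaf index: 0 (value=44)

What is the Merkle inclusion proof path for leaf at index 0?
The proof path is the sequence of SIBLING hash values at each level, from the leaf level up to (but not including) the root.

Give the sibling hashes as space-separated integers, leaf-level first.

L0 (leaves): [44, 8, 43, 17, 8, 92], target index=0
L1: h(44,8)=(44*31+8)%997=375 [pair 0] h(43,17)=(43*31+17)%997=353 [pair 1] h(8,92)=(8*31+92)%997=340 [pair 2] -> [375, 353, 340]
  Sibling for proof at L0: 8
L2: h(375,353)=(375*31+353)%997=14 [pair 0] h(340,340)=(340*31+340)%997=910 [pair 1] -> [14, 910]
  Sibling for proof at L1: 353
L3: h(14,910)=(14*31+910)%997=347 [pair 0] -> [347]
  Sibling for proof at L2: 910
Root: 347
Proof path (sibling hashes from leaf to root): [8, 353, 910]

Answer: 8 353 910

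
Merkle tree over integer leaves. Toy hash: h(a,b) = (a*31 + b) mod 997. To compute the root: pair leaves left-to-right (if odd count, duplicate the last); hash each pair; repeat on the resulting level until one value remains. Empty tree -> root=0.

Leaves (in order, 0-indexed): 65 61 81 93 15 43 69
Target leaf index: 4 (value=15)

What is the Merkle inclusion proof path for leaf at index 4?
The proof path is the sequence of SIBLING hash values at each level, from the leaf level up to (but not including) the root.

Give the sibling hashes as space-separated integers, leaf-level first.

Answer: 43 214 161

Derivation:
L0 (leaves): [65, 61, 81, 93, 15, 43, 69], target index=4
L1: h(65,61)=(65*31+61)%997=82 [pair 0] h(81,93)=(81*31+93)%997=610 [pair 1] h(15,43)=(15*31+43)%997=508 [pair 2] h(69,69)=(69*31+69)%997=214 [pair 3] -> [82, 610, 508, 214]
  Sibling for proof at L0: 43
L2: h(82,610)=(82*31+610)%997=161 [pair 0] h(508,214)=(508*31+214)%997=10 [pair 1] -> [161, 10]
  Sibling for proof at L1: 214
L3: h(161,10)=(161*31+10)%997=16 [pair 0] -> [16]
  Sibling for proof at L2: 161
Root: 16
Proof path (sibling hashes from leaf to root): [43, 214, 161]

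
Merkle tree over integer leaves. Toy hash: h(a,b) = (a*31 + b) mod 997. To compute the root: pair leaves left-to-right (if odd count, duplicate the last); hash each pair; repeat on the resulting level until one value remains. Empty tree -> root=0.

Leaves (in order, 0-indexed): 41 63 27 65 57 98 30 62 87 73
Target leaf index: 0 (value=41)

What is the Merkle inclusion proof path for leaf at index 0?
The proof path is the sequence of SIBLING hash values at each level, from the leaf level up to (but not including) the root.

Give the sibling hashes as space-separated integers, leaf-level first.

L0 (leaves): [41, 63, 27, 65, 57, 98, 30, 62, 87, 73], target index=0
L1: h(41,63)=(41*31+63)%997=337 [pair 0] h(27,65)=(27*31+65)%997=902 [pair 1] h(57,98)=(57*31+98)%997=868 [pair 2] h(30,62)=(30*31+62)%997=992 [pair 3] h(87,73)=(87*31+73)%997=776 [pair 4] -> [337, 902, 868, 992, 776]
  Sibling for proof at L0: 63
L2: h(337,902)=(337*31+902)%997=382 [pair 0] h(868,992)=(868*31+992)%997=981 [pair 1] h(776,776)=(776*31+776)%997=904 [pair 2] -> [382, 981, 904]
  Sibling for proof at L1: 902
L3: h(382,981)=(382*31+981)%997=859 [pair 0] h(904,904)=(904*31+904)%997=15 [pair 1] -> [859, 15]
  Sibling for proof at L2: 981
L4: h(859,15)=(859*31+15)%997=722 [pair 0] -> [722]
  Sibling for proof at L3: 15
Root: 722
Proof path (sibling hashes from leaf to root): [63, 902, 981, 15]

Answer: 63 902 981 15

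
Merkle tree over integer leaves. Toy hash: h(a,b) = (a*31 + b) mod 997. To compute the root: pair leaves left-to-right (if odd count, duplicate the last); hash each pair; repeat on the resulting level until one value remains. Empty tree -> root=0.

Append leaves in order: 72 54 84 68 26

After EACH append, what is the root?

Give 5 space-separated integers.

After append 72 (leaves=[72]):
  L0: [72]
  root=72
After append 54 (leaves=[72, 54]):
  L0: [72, 54]
  L1: h(72,54)=(72*31+54)%997=292 -> [292]
  root=292
After append 84 (leaves=[72, 54, 84]):
  L0: [72, 54, 84]
  L1: h(72,54)=(72*31+54)%997=292 h(84,84)=(84*31+84)%997=694 -> [292, 694]
  L2: h(292,694)=(292*31+694)%997=773 -> [773]
  root=773
After append 68 (leaves=[72, 54, 84, 68]):
  L0: [72, 54, 84, 68]
  L1: h(72,54)=(72*31+54)%997=292 h(84,68)=(84*31+68)%997=678 -> [292, 678]
  L2: h(292,678)=(292*31+678)%997=757 -> [757]
  root=757
After append 26 (leaves=[72, 54, 84, 68, 26]):
  L0: [72, 54, 84, 68, 26]
  L1: h(72,54)=(72*31+54)%997=292 h(84,68)=(84*31+68)%997=678 h(26,26)=(26*31+26)%997=832 -> [292, 678, 832]
  L2: h(292,678)=(292*31+678)%997=757 h(832,832)=(832*31+832)%997=702 -> [757, 702]
  L3: h(757,702)=(757*31+702)%997=241 -> [241]
  root=241

Answer: 72 292 773 757 241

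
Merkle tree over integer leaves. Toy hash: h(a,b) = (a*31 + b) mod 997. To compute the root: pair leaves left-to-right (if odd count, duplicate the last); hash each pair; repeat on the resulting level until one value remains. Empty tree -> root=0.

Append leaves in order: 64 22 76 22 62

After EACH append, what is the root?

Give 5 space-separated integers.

After append 64 (leaves=[64]):
  L0: [64]
  root=64
After append 22 (leaves=[64, 22]):
  L0: [64, 22]
  L1: h(64,22)=(64*31+22)%997=12 -> [12]
  root=12
After append 76 (leaves=[64, 22, 76]):
  L0: [64, 22, 76]
  L1: h(64,22)=(64*31+22)%997=12 h(76,76)=(76*31+76)%997=438 -> [12, 438]
  L2: h(12,438)=(12*31+438)%997=810 -> [810]
  root=810
After append 22 (leaves=[64, 22, 76, 22]):
  L0: [64, 22, 76, 22]
  L1: h(64,22)=(64*31+22)%997=12 h(76,22)=(76*31+22)%997=384 -> [12, 384]
  L2: h(12,384)=(12*31+384)%997=756 -> [756]
  root=756
After append 62 (leaves=[64, 22, 76, 22, 62]):
  L0: [64, 22, 76, 22, 62]
  L1: h(64,22)=(64*31+22)%997=12 h(76,22)=(76*31+22)%997=384 h(62,62)=(62*31+62)%997=987 -> [12, 384, 987]
  L2: h(12,384)=(12*31+384)%997=756 h(987,987)=(987*31+987)%997=677 -> [756, 677]
  L3: h(756,677)=(756*31+677)%997=185 -> [185]
  root=185

Answer: 64 12 810 756 185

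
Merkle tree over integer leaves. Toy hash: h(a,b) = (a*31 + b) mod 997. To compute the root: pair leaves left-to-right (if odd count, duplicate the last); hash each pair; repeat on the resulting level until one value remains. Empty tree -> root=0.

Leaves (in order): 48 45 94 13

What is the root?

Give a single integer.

Answer: 600

Derivation:
L0: [48, 45, 94, 13]
L1: h(48,45)=(48*31+45)%997=536 h(94,13)=(94*31+13)%997=933 -> [536, 933]
L2: h(536,933)=(536*31+933)%997=600 -> [600]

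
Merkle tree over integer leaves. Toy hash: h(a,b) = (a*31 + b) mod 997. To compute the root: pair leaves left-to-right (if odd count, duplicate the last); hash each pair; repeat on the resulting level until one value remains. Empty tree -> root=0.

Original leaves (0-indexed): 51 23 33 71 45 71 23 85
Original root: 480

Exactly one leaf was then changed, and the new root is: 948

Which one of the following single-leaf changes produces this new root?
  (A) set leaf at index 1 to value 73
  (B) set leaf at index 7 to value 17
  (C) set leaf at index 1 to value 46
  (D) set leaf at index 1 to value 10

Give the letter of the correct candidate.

Original leaves: [51, 23, 33, 71, 45, 71, 23, 85]
Target new root: 948
Try each candidate change and compute the resulting root:
Candidate A: set leaf[1] = 73 -> leaves = [51, 73, 33, 71, 45, 71, 23, 85]
  L0: [51, 73, 33, 71, 45, 71, 23, 85]
  L1: h(51,73)=(51*31+73)%997=657 h(33,71)=(33*31+71)%997=97 h(45,71)=(45*31+71)%997=469 h(23,85)=(23*31+85)%997=798 -> [657, 97, 469, 798]
  L2: h(657,97)=(657*31+97)%997=524 h(469,798)=(469*31+798)%997=382 -> [524, 382]
  L3: h(524,382)=(524*31+382)%997=674 -> [674]
  root = 674 != target 948
Candidate B: set leaf[7] = 17 -> leaves = [51, 23, 33, 71, 45, 71, 23, 17]
  L0: [51, 23, 33, 71, 45, 71, 23, 17]
  L1: h(51,23)=(51*31+23)%997=607 h(33,71)=(33*31+71)%997=97 h(45,71)=(45*31+71)%997=469 h(23,17)=(23*31+17)%997=730 -> [607, 97, 469, 730]
  L2: h(607,97)=(607*31+97)%997=968 h(469,730)=(469*31+730)%997=314 -> [968, 314]
  L3: h(968,314)=(968*31+314)%997=412 -> [412]
  root = 412 != target 948
Candidate C: set leaf[1] = 46 -> leaves = [51, 46, 33, 71, 45, 71, 23, 85]
  L0: [51, 46, 33, 71, 45, 71, 23, 85]
  L1: h(51,46)=(51*31+46)%997=630 h(33,71)=(33*31+71)%997=97 h(45,71)=(45*31+71)%997=469 h(23,85)=(23*31+85)%997=798 -> [630, 97, 469, 798]
  L2: h(630,97)=(630*31+97)%997=684 h(469,798)=(469*31+798)%997=382 -> [684, 382]
  L3: h(684,382)=(684*31+382)%997=649 -> [649]
  root = 649 != target 948
Candidate D: set leaf[1] = 10 -> leaves = [51, 10, 33, 71, 45, 71, 23, 85]
  L0: [51, 10, 33, 71, 45, 71, 23, 85]
  L1: h(51,10)=(51*31+10)%997=594 h(33,71)=(33*31+71)%997=97 h(45,71)=(45*31+71)%997=469 h(23,85)=(23*31+85)%997=798 -> [594, 97, 469, 798]
  L2: h(594,97)=(594*31+97)%997=565 h(469,798)=(469*31+798)%997=382 -> [565, 382]
  L3: h(565,382)=(565*31+382)%997=948 -> [948]
  root = 948 == target 948  ** MATCH **
Candidate D produces the target root.

Answer: D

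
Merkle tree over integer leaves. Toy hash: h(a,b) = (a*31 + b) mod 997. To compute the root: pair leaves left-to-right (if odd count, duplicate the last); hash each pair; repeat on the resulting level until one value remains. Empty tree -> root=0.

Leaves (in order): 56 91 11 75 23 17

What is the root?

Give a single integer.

L0: [56, 91, 11, 75, 23, 17]
L1: h(56,91)=(56*31+91)%997=830 h(11,75)=(11*31+75)%997=416 h(23,17)=(23*31+17)%997=730 -> [830, 416, 730]
L2: h(830,416)=(830*31+416)%997=224 h(730,730)=(730*31+730)%997=429 -> [224, 429]
L3: h(224,429)=(224*31+429)%997=394 -> [394]

Answer: 394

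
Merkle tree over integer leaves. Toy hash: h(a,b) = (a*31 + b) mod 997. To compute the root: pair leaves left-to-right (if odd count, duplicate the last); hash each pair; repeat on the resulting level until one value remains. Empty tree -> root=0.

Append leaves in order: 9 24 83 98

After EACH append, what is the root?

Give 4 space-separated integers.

Answer: 9 303 85 100

Derivation:
After append 9 (leaves=[9]):
  L0: [9]
  root=9
After append 24 (leaves=[9, 24]):
  L0: [9, 24]
  L1: h(9,24)=(9*31+24)%997=303 -> [303]
  root=303
After append 83 (leaves=[9, 24, 83]):
  L0: [9, 24, 83]
  L1: h(9,24)=(9*31+24)%997=303 h(83,83)=(83*31+83)%997=662 -> [303, 662]
  L2: h(303,662)=(303*31+662)%997=85 -> [85]
  root=85
After append 98 (leaves=[9, 24, 83, 98]):
  L0: [9, 24, 83, 98]
  L1: h(9,24)=(9*31+24)%997=303 h(83,98)=(83*31+98)%997=677 -> [303, 677]
  L2: h(303,677)=(303*31+677)%997=100 -> [100]
  root=100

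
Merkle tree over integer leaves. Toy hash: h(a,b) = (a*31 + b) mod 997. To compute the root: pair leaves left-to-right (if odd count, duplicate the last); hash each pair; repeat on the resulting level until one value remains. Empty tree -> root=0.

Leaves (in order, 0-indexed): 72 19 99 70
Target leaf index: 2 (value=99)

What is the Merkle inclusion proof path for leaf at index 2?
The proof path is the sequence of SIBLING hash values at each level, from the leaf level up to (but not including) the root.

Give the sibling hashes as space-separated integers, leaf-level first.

L0 (leaves): [72, 19, 99, 70], target index=2
L1: h(72,19)=(72*31+19)%997=257 [pair 0] h(99,70)=(99*31+70)%997=148 [pair 1] -> [257, 148]
  Sibling for proof at L0: 70
L2: h(257,148)=(257*31+148)%997=139 [pair 0] -> [139]
  Sibling for proof at L1: 257
Root: 139
Proof path (sibling hashes from leaf to root): [70, 257]

Answer: 70 257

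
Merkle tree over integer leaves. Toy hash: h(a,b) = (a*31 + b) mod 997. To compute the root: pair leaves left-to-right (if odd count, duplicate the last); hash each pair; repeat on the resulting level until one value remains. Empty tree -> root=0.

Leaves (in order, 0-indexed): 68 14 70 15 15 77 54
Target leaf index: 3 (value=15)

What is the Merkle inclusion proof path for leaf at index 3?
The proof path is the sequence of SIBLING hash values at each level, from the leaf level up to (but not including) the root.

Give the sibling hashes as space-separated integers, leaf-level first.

L0 (leaves): [68, 14, 70, 15, 15, 77, 54], target index=3
L1: h(68,14)=(68*31+14)%997=128 [pair 0] h(70,15)=(70*31+15)%997=191 [pair 1] h(15,77)=(15*31+77)%997=542 [pair 2] h(54,54)=(54*31+54)%997=731 [pair 3] -> [128, 191, 542, 731]
  Sibling for proof at L0: 70
L2: h(128,191)=(128*31+191)%997=171 [pair 0] h(542,731)=(542*31+731)%997=584 [pair 1] -> [171, 584]
  Sibling for proof at L1: 128
L3: h(171,584)=(171*31+584)%997=900 [pair 0] -> [900]
  Sibling for proof at L2: 584
Root: 900
Proof path (sibling hashes from leaf to root): [70, 128, 584]

Answer: 70 128 584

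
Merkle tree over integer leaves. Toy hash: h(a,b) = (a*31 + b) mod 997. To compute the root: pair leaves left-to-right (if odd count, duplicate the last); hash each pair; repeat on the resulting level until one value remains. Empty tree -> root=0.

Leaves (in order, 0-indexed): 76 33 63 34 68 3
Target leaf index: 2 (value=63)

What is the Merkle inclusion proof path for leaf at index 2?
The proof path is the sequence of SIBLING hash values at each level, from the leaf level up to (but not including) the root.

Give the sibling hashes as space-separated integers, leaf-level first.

L0 (leaves): [76, 33, 63, 34, 68, 3], target index=2
L1: h(76,33)=(76*31+33)%997=395 [pair 0] h(63,34)=(63*31+34)%997=990 [pair 1] h(68,3)=(68*31+3)%997=117 [pair 2] -> [395, 990, 117]
  Sibling for proof at L0: 34
L2: h(395,990)=(395*31+990)%997=274 [pair 0] h(117,117)=(117*31+117)%997=753 [pair 1] -> [274, 753]
  Sibling for proof at L1: 395
L3: h(274,753)=(274*31+753)%997=274 [pair 0] -> [274]
  Sibling for proof at L2: 753
Root: 274
Proof path (sibling hashes from leaf to root): [34, 395, 753]

Answer: 34 395 753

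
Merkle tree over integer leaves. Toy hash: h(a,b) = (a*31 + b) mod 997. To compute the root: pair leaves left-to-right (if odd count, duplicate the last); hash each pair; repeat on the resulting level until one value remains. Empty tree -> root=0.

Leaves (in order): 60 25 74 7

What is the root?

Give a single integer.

L0: [60, 25, 74, 7]
L1: h(60,25)=(60*31+25)%997=888 h(74,7)=(74*31+7)%997=307 -> [888, 307]
L2: h(888,307)=(888*31+307)%997=916 -> [916]

Answer: 916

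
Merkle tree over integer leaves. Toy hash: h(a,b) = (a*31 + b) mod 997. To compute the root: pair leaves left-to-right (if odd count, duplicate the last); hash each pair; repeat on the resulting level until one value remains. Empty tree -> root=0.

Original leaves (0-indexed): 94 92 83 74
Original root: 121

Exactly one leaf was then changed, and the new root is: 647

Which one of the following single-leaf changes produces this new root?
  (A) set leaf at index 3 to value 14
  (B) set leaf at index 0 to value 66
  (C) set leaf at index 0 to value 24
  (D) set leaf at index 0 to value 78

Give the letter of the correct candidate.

Answer: C

Derivation:
Original leaves: [94, 92, 83, 74]
Target new root: 647
Try each candidate change and compute the resulting root:
Candidate A: set leaf[3] = 14 -> leaves = [94, 92, 83, 14]
  L0: [94, 92, 83, 14]
  L1: h(94,92)=(94*31+92)%997=15 h(83,14)=(83*31+14)%997=593 -> [15, 593]
  L2: h(15,593)=(15*31+593)%997=61 -> [61]
  root = 61 != target 647
Candidate B: set leaf[0] = 66 -> leaves = [66, 92, 83, 74]
  L0: [66, 92, 83, 74]
  L1: h(66,92)=(66*31+92)%997=144 h(83,74)=(83*31+74)%997=653 -> [144, 653]
  L2: h(144,653)=(144*31+653)%997=132 -> [132]
  root = 132 != target 647
Candidate C: set leaf[0] = 24 -> leaves = [24, 92, 83, 74]
  L0: [24, 92, 83, 74]
  L1: h(24,92)=(24*31+92)%997=836 h(83,74)=(83*31+74)%997=653 -> [836, 653]
  L2: h(836,653)=(836*31+653)%997=647 -> [647]
  root = 647 == target 647  ** MATCH **
Candidate D: set leaf[0] = 78 -> leaves = [78, 92, 83, 74]
  L0: [78, 92, 83, 74]
  L1: h(78,92)=(78*31+92)%997=516 h(83,74)=(83*31+74)%997=653 -> [516, 653]
  L2: h(516,653)=(516*31+653)%997=697 -> [697]
  root = 697 != target 647
Candidate C produces the target root.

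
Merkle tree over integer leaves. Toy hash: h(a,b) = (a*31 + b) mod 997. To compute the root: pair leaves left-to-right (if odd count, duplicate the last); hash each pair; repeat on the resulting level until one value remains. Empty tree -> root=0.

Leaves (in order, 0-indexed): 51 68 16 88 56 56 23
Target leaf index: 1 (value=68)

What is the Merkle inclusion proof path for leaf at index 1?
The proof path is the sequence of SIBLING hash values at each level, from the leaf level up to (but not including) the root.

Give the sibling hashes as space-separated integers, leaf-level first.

L0 (leaves): [51, 68, 16, 88, 56, 56, 23], target index=1
L1: h(51,68)=(51*31+68)%997=652 [pair 0] h(16,88)=(16*31+88)%997=584 [pair 1] h(56,56)=(56*31+56)%997=795 [pair 2] h(23,23)=(23*31+23)%997=736 [pair 3] -> [652, 584, 795, 736]
  Sibling for proof at L0: 51
L2: h(652,584)=(652*31+584)%997=856 [pair 0] h(795,736)=(795*31+736)%997=456 [pair 1] -> [856, 456]
  Sibling for proof at L1: 584
L3: h(856,456)=(856*31+456)%997=73 [pair 0] -> [73]
  Sibling for proof at L2: 456
Root: 73
Proof path (sibling hashes from leaf to root): [51, 584, 456]

Answer: 51 584 456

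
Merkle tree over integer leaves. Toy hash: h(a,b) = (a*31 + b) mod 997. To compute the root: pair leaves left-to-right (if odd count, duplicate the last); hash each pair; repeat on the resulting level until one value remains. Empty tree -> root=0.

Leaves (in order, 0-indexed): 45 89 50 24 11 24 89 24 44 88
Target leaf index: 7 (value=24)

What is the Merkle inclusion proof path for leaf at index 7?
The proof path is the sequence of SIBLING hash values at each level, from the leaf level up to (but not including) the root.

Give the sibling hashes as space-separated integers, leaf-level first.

L0 (leaves): [45, 89, 50, 24, 11, 24, 89, 24, 44, 88], target index=7
L1: h(45,89)=(45*31+89)%997=487 [pair 0] h(50,24)=(50*31+24)%997=577 [pair 1] h(11,24)=(11*31+24)%997=365 [pair 2] h(89,24)=(89*31+24)%997=789 [pair 3] h(44,88)=(44*31+88)%997=455 [pair 4] -> [487, 577, 365, 789, 455]
  Sibling for proof at L0: 89
L2: h(487,577)=(487*31+577)%997=719 [pair 0] h(365,789)=(365*31+789)%997=140 [pair 1] h(455,455)=(455*31+455)%997=602 [pair 2] -> [719, 140, 602]
  Sibling for proof at L1: 365
L3: h(719,140)=(719*31+140)%997=495 [pair 0] h(602,602)=(602*31+602)%997=321 [pair 1] -> [495, 321]
  Sibling for proof at L2: 719
L4: h(495,321)=(495*31+321)%997=711 [pair 0] -> [711]
  Sibling for proof at L3: 321
Root: 711
Proof path (sibling hashes from leaf to root): [89, 365, 719, 321]

Answer: 89 365 719 321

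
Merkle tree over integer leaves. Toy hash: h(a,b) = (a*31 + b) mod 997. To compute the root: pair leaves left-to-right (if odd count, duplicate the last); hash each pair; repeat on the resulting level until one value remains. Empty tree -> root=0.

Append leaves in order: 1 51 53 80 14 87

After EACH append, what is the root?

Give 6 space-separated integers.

After append 1 (leaves=[1]):
  L0: [1]
  root=1
After append 51 (leaves=[1, 51]):
  L0: [1, 51]
  L1: h(1,51)=(1*31+51)%997=82 -> [82]
  root=82
After append 53 (leaves=[1, 51, 53]):
  L0: [1, 51, 53]
  L1: h(1,51)=(1*31+51)%997=82 h(53,53)=(53*31+53)%997=699 -> [82, 699]
  L2: h(82,699)=(82*31+699)%997=250 -> [250]
  root=250
After append 80 (leaves=[1, 51, 53, 80]):
  L0: [1, 51, 53, 80]
  L1: h(1,51)=(1*31+51)%997=82 h(53,80)=(53*31+80)%997=726 -> [82, 726]
  L2: h(82,726)=(82*31+726)%997=277 -> [277]
  root=277
After append 14 (leaves=[1, 51, 53, 80, 14]):
  L0: [1, 51, 53, 80, 14]
  L1: h(1,51)=(1*31+51)%997=82 h(53,80)=(53*31+80)%997=726 h(14,14)=(14*31+14)%997=448 -> [82, 726, 448]
  L2: h(82,726)=(82*31+726)%997=277 h(448,448)=(448*31+448)%997=378 -> [277, 378]
  L3: h(277,378)=(277*31+378)%997=989 -> [989]
  root=989
After append 87 (leaves=[1, 51, 53, 80, 14, 87]):
  L0: [1, 51, 53, 80, 14, 87]
  L1: h(1,51)=(1*31+51)%997=82 h(53,80)=(53*31+80)%997=726 h(14,87)=(14*31+87)%997=521 -> [82, 726, 521]
  L2: h(82,726)=(82*31+726)%997=277 h(521,521)=(521*31+521)%997=720 -> [277, 720]
  L3: h(277,720)=(277*31+720)%997=334 -> [334]
  root=334

Answer: 1 82 250 277 989 334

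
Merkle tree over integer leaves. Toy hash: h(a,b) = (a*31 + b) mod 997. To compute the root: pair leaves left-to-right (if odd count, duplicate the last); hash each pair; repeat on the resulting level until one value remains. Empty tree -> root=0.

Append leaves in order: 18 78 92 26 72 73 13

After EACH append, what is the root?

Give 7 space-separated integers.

After append 18 (leaves=[18]):
  L0: [18]
  root=18
After append 78 (leaves=[18, 78]):
  L0: [18, 78]
  L1: h(18,78)=(18*31+78)%997=636 -> [636]
  root=636
After append 92 (leaves=[18, 78, 92]):
  L0: [18, 78, 92]
  L1: h(18,78)=(18*31+78)%997=636 h(92,92)=(92*31+92)%997=950 -> [636, 950]
  L2: h(636,950)=(636*31+950)%997=726 -> [726]
  root=726
After append 26 (leaves=[18, 78, 92, 26]):
  L0: [18, 78, 92, 26]
  L1: h(18,78)=(18*31+78)%997=636 h(92,26)=(92*31+26)%997=884 -> [636, 884]
  L2: h(636,884)=(636*31+884)%997=660 -> [660]
  root=660
After append 72 (leaves=[18, 78, 92, 26, 72]):
  L0: [18, 78, 92, 26, 72]
  L1: h(18,78)=(18*31+78)%997=636 h(92,26)=(92*31+26)%997=884 h(72,72)=(72*31+72)%997=310 -> [636, 884, 310]
  L2: h(636,884)=(636*31+884)%997=660 h(310,310)=(310*31+310)%997=947 -> [660, 947]
  L3: h(660,947)=(660*31+947)%997=470 -> [470]
  root=470
After append 73 (leaves=[18, 78, 92, 26, 72, 73]):
  L0: [18, 78, 92, 26, 72, 73]
  L1: h(18,78)=(18*31+78)%997=636 h(92,26)=(92*31+26)%997=884 h(72,73)=(72*31+73)%997=311 -> [636, 884, 311]
  L2: h(636,884)=(636*31+884)%997=660 h(311,311)=(311*31+311)%997=979 -> [660, 979]
  L3: h(660,979)=(660*31+979)%997=502 -> [502]
  root=502
After append 13 (leaves=[18, 78, 92, 26, 72, 73, 13]):
  L0: [18, 78, 92, 26, 72, 73, 13]
  L1: h(18,78)=(18*31+78)%997=636 h(92,26)=(92*31+26)%997=884 h(72,73)=(72*31+73)%997=311 h(13,13)=(13*31+13)%997=416 -> [636, 884, 311, 416]
  L2: h(636,884)=(636*31+884)%997=660 h(311,416)=(311*31+416)%997=87 -> [660, 87]
  L3: h(660,87)=(660*31+87)%997=607 -> [607]
  root=607

Answer: 18 636 726 660 470 502 607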